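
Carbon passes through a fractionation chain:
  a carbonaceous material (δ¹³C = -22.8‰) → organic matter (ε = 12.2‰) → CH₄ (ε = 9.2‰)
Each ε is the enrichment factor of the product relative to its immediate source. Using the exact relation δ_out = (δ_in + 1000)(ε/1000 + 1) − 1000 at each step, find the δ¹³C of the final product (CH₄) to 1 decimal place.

step 1: δ = (-22.80 + 1000)·(12.2/1000 + 1) − 1000 = -10.88‰
step 2: δ = (-10.88 + 1000)·(9.2/1000 + 1) − 1000 = -1.78‰

-1.8‰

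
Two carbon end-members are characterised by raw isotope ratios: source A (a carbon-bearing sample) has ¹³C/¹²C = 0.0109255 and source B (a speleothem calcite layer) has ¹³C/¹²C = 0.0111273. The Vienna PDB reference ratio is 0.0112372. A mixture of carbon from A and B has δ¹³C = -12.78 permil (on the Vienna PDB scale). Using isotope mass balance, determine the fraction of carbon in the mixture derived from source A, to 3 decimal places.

0.167

δ_A = (0.0109255/0.0112372 − 1)×1000 = (0.972262 − 1)×1000 = -27.738 permil
δ_B = (0.0111273/0.0112372 − 1)×1000 = (0.990220 − 1)×1000 = -9.780 permil
f_A = (δ_mix − δ_B)/(δ_A − δ_B) = (-12.78 − (-9.780))/(-27.738 − (-9.780))
f_A = -3.000 / -17.958 = 0.1671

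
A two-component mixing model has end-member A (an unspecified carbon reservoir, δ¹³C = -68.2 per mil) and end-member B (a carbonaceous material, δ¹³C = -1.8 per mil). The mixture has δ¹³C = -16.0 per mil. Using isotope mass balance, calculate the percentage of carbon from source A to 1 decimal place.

δ_mix = f_A·δ_A + (1 − f_A)·δ_B  ⇒  f_A = (δ_mix − δ_B)/(δ_A − δ_B)
f_A = (-16.0 − (-1.8)) / (-68.2 − (-1.8))
f_A = -14.2 / -66.4 = 0.2139

21.4%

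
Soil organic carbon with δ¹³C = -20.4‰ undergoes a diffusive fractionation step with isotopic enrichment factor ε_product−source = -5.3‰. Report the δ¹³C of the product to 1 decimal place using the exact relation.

-25.6‰

Exactly, δ_product = (δ_source + 1000)·(ε/1000 + 1) − 1000.
δ_product = (-20.4 + 1000) × (-5.3/1000 + 1) − 1000
δ_product = -25.59‰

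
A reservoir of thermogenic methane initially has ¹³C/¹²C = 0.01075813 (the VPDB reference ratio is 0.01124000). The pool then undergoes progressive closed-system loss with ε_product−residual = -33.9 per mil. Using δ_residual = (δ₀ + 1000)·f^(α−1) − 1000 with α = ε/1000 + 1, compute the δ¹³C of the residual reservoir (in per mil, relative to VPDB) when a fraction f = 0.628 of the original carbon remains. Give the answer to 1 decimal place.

-27.7 per mil

δ₀ = (0.01075813/0.01124000 − 1)×1000 = (0.957129 − 1)×1000 = -42.871 per mil
α − 1 = ε/1000 = -0.0339
f^(α−1) = 0.628^(-0.0339) = 1.015896
δ_res = (-42.871 + 1000) × 1.015896 − 1000 = 972.343 − 1000 = -27.66 per mil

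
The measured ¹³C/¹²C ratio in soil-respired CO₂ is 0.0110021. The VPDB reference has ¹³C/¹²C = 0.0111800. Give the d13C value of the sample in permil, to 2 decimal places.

d13C = (R_sample / R_standard − 1) × 1000
R_sample / R_standard = 0.0110021 / 0.0111800 = 0.984088
d13C = (0.984088 − 1) × 1000 = -15.912 permil

-15.91 permil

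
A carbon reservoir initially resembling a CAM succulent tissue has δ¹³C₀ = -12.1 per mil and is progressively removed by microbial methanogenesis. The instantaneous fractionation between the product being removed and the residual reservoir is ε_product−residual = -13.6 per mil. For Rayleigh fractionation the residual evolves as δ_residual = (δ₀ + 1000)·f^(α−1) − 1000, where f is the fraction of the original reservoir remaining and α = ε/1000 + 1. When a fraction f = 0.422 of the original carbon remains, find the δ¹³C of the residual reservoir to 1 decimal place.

-0.4 per mil

Rayleigh residual: δ_res = (δ₀ + 1000)·f^(α−1) − 1000
α = ε/1000 + 1 = 0.98640, so α − 1 = -0.01360
f^(α−1) = 0.422^(-0.01360) = 1.011803
δ_res = (-12.1 + 1000) × 1.011803 − 1000 = 999.560 − 1000 = -0.44 per mil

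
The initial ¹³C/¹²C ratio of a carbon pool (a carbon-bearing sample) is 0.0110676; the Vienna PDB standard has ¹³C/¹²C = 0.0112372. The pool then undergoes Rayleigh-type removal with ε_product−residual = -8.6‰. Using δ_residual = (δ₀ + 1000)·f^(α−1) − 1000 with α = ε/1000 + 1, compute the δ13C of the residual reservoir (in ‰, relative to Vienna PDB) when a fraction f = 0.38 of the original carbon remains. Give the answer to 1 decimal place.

-6.9‰

δ₀ = (0.0110676/0.0112372 − 1)×1000 = (0.984907 − 1)×1000 = -15.093‰
α − 1 = ε/1000 = -0.0086
f^(α−1) = 0.38^(-0.0086) = 1.008356
δ_res = (-15.093 + 1000) × 1.008356 − 1000 = 993.137 − 1000 = -6.86‰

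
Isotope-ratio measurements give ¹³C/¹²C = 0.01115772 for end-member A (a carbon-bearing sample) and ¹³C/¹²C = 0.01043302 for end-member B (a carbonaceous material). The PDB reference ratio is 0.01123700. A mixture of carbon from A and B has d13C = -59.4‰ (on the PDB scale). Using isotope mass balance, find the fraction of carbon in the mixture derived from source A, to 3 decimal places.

δ_A = (0.01115772/0.01123700 − 1)×1000 = (0.992945 − 1)×1000 = -7.055‰
δ_B = (0.01043302/0.01123700 − 1)×1000 = (0.928452 − 1)×1000 = -71.548‰
f_A = (δ_mix − δ_B)/(δ_A − δ_B) = (-59.4 − (-71.548))/(-7.055 − (-71.548))
f_A = 12.148 / 64.492 = 0.1884

0.188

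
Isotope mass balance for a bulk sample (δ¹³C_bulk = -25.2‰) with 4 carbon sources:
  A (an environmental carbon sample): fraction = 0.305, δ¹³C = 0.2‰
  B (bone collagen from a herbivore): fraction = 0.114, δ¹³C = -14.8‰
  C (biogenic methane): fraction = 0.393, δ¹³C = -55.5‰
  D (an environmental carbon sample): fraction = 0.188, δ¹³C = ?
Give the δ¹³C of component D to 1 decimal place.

Isotope mass balance: δ_bulk = Σ fᵢ·δᵢ.
-25.2 = 0.305×(0.2) + 0.114×(-14.8) + 0.393×(-55.5) + 0.188×δ_D
0.188·δ_D = -25.2 − (-23.438) = -1.762
δ_D = -1.762 / 0.188 = -9.37‰

-9.4‰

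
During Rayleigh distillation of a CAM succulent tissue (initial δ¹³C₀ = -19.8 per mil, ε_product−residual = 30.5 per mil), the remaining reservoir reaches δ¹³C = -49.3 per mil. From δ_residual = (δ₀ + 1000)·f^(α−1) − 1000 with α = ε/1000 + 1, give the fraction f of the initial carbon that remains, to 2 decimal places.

α − 1 = ε/1000 = 0.0305
(δ_res + 1000)/(δ₀ + 1000) = (-49.3 + 1000)/(-19.8 + 1000) = 950.7/980.2 = 0.969904
f = 0.969904^(1/0.0305) = exp(ln(0.969904)/0.0305) = exp(-0.03056/0.0305)
f = exp(-1.0019) = 0.3672

0.37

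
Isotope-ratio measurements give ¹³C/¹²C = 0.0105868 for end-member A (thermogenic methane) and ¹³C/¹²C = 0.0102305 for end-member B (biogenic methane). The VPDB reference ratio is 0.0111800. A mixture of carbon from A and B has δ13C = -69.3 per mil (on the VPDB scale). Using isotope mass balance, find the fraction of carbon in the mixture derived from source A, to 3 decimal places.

δ_A = (0.0105868/0.0111800 − 1)×1000 = (0.946941 − 1)×1000 = -53.059 per mil
δ_B = (0.0102305/0.0111800 − 1)×1000 = (0.915072 − 1)×1000 = -84.928 per mil
f_A = (δ_mix − δ_B)/(δ_A − δ_B) = (-69.3 − (-84.928))/(-53.059 − (-84.928))
f_A = 15.628 / 31.869 = 0.4904

0.490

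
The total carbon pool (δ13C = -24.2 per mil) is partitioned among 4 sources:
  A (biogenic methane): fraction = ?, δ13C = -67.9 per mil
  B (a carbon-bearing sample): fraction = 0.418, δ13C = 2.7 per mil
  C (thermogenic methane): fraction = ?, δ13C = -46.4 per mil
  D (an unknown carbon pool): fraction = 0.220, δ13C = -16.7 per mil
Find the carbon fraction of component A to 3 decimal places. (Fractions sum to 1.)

Let f_A and f_C be the unknown fractions; fractions sum to 1 so f_A + f_C = 0.362.
Mass balance: Σ fᵢ·δᵢ = δ_bulk ⇒ f_A·(-67.9) + f_C·(-46.4) = -24.2 − (-2.545) = -21.655
Substitute f_C = 0.362 − f_A:
f_A·(-67.9 − -46.4) = -21.655 − 0.362×(-46.4) = -4.858
f_A = -4.858 / -21.5 = 0.2259

0.226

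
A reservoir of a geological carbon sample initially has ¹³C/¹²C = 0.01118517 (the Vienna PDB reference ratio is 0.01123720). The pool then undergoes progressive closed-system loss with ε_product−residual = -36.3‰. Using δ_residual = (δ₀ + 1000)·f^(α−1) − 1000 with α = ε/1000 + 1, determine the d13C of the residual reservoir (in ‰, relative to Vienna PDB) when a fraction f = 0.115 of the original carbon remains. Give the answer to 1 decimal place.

76.7‰

δ₀ = (0.01118517/0.01123720 − 1)×1000 = (0.995370 − 1)×1000 = -4.630‰
α − 1 = ε/1000 = -0.0363
f^(α−1) = 0.115^(-0.0363) = 1.081675
δ_res = (-4.630 + 1000) × 1.081675 − 1000 = 1076.666 − 1000 = 76.67‰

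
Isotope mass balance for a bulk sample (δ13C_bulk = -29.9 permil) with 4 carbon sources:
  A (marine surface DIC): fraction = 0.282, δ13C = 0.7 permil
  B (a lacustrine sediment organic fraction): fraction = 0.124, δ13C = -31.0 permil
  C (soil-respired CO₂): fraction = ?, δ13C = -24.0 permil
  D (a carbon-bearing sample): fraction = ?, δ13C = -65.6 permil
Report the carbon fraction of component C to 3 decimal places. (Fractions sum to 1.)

0.306

Let f_C and f_D be the unknown fractions; fractions sum to 1 so f_C + f_D = 0.594.
Mass balance: Σ fᵢ·δᵢ = δ_bulk ⇒ f_C·(-24.0) + f_D·(-65.6) = -29.9 − (-3.647) = -26.253
Substitute f_D = 0.594 − f_C:
f_C·(-24.0 − -65.6) = -26.253 − 0.594×(-65.6) = 12.713
f_C = 12.713 / 41.6 = 0.3056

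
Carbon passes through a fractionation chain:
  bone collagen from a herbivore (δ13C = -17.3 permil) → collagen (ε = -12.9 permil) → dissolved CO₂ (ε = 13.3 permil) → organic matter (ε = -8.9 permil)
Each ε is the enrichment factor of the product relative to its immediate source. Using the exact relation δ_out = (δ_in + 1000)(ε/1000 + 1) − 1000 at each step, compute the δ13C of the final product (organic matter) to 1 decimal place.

-25.8 permil

step 1: δ = (-17.30 + 1000)·(-12.9/1000 + 1) − 1000 = -29.98 permil
step 2: δ = (-29.98 + 1000)·(13.3/1000 + 1) − 1000 = -17.08 permil
step 3: δ = (-17.08 + 1000)·(-8.9/1000 + 1) − 1000 = -25.82 permil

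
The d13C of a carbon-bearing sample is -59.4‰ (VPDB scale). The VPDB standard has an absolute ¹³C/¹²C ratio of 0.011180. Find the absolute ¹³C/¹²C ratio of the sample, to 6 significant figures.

R_sample = R_standard × (d13C/1000 + 1)
R_sample = 0.011180 × (-59.4/1000 + 1) = 0.011180 × 0.940600
R_sample = 0.0105159

0.0105159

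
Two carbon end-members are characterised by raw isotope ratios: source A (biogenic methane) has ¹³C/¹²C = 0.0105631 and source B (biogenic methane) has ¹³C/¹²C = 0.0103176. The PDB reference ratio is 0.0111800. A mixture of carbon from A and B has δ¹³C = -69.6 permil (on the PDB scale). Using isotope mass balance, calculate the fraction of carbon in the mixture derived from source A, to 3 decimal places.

0.343

δ_A = (0.0105631/0.0111800 − 1)×1000 = (0.944821 − 1)×1000 = -55.179 permil
δ_B = (0.0103176/0.0111800 − 1)×1000 = (0.922862 − 1)×1000 = -77.138 permil
f_A = (δ_mix − δ_B)/(δ_A − δ_B) = (-69.6 − (-77.138))/(-55.179 − (-77.138))
f_A = 7.538 / 21.959 = 0.3433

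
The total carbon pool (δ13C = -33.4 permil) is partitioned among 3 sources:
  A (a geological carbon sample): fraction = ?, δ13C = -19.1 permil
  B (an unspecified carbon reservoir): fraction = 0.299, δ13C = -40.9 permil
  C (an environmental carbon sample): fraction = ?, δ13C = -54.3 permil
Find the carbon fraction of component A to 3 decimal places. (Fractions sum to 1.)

0.480

Let f_A and f_C be the unknown fractions; fractions sum to 1 so f_A + f_C = 0.701.
Mass balance: Σ fᵢ·δᵢ = δ_bulk ⇒ f_A·(-19.1) + f_C·(-54.3) = -33.4 − (-12.229) = -21.171
Substitute f_C = 0.701 − f_A:
f_A·(-19.1 − -54.3) = -21.171 − 0.701×(-54.3) = 16.893
f_A = 16.893 / 35.2 = 0.4799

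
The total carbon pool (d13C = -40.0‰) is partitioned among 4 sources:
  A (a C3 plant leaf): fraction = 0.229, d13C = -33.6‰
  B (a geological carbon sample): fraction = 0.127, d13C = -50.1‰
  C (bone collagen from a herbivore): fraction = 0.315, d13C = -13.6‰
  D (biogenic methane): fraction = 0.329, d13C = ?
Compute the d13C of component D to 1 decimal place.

-65.8‰

Isotope mass balance: δ_bulk = Σ fᵢ·δᵢ.
-40.0 = 0.229×(-33.6) + 0.127×(-50.1) + 0.315×(-13.6) + 0.329×δ_D
0.329·δ_D = -40.0 − (-18.341) = -21.659
δ_D = -21.659 / 0.329 = -65.83‰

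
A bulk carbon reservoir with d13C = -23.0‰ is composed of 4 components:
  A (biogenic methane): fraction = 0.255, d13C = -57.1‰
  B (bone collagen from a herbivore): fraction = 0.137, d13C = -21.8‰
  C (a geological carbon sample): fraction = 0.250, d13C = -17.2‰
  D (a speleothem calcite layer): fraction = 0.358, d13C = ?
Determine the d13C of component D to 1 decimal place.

Isotope mass balance: δ_bulk = Σ fᵢ·δᵢ.
-23.0 = 0.255×(-57.1) + 0.137×(-21.8) + 0.250×(-17.2) + 0.358×δ_D
0.358·δ_D = -23.0 − (-21.847) = -1.153
δ_D = -1.153 / 0.358 = -3.22‰

-3.2‰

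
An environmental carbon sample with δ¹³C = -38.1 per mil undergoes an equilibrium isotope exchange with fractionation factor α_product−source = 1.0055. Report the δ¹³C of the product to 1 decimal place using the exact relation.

-32.8 per mil

δ_product = (δ_source + 1000)·α − 1000
δ_product = (-38.1 + 1000) × 1.0055 − 1000
δ_product = 967.190 − 1000 = -32.81 per mil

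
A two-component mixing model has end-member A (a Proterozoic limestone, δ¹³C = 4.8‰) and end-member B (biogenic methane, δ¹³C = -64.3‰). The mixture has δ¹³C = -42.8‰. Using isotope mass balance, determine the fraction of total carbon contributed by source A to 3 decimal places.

δ_mix = f_A·δ_A + (1 − f_A)·δ_B  ⇒  f_A = (δ_mix − δ_B)/(δ_A − δ_B)
f_A = (-42.8 − (-64.3)) / (4.8 − (-64.3))
f_A = 21.5 / 69.1 = 0.3111

0.311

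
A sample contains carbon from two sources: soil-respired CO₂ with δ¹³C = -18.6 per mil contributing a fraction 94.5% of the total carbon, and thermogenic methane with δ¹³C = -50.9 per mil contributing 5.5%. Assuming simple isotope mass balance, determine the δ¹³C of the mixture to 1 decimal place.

-20.4 per mil

δ_mix = f_A·δ_A + f_B·δ_B
δ_mix = 0.945 × (-18.6) + 0.055 × (-50.9)
δ_mix = -17.58 + -2.80 = -20.38 per mil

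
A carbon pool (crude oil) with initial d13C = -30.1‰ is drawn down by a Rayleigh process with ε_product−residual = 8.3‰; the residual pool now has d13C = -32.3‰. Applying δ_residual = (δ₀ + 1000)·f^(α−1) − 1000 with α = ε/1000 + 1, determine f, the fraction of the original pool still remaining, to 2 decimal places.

α − 1 = ε/1000 = 0.0083
(δ_res + 1000)/(δ₀ + 1000) = (-32.3 + 1000)/(-30.1 + 1000) = 967.7/969.9 = 0.997732
f = 0.997732^(1/0.0083) = exp(ln(0.997732)/0.0083) = exp(-0.00227/0.0083)
f = exp(-0.2736) = 0.7606

0.76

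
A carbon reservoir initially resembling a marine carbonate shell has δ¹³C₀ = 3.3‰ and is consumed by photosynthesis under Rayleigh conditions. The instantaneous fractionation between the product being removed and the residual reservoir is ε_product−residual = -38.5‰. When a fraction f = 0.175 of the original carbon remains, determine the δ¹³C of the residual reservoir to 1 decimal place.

Rayleigh residual: δ_res = (δ₀ + 1000)·f^(α−1) − 1000
α = ε/1000 + 1 = 0.96150, so α − 1 = -0.03850
f^(α−1) = 0.175^(-0.03850) = 1.069407
δ_res = (3.3 + 1000) × 1.069407 − 1000 = 1072.936 − 1000 = 72.94‰

72.9‰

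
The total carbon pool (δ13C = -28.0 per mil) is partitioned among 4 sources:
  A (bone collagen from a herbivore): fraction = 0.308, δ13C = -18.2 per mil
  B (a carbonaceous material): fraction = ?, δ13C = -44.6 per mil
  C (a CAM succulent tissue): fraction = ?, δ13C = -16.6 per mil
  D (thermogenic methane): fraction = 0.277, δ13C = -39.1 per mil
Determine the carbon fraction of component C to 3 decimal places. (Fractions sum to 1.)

0.248

Let f_C and f_B be the unknown fractions; fractions sum to 1 so f_C + f_B = 0.415.
Mass balance: Σ fᵢ·δᵢ = δ_bulk ⇒ f_C·(-16.6) + f_B·(-44.6) = -28.0 − (-16.436) = -11.564
Substitute f_B = 0.415 − f_C:
f_C·(-16.6 − -44.6) = -11.564 − 0.415×(-44.6) = 6.945
f_C = 6.945 / 28.0 = 0.2480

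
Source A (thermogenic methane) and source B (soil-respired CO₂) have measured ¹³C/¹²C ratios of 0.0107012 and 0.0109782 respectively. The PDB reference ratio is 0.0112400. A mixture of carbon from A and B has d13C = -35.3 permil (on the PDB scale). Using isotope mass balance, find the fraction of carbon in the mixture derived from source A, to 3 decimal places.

0.487

δ_A = (0.0107012/0.0112400 − 1)×1000 = (0.952064 − 1)×1000 = -47.936 permil
δ_B = (0.0109782/0.0112400 − 1)×1000 = (0.976708 − 1)×1000 = -23.292 permil
f_A = (δ_mix − δ_B)/(δ_A − δ_B) = (-35.3 − (-23.292))/(-47.936 − (-23.292))
f_A = -12.008 / -24.644 = 0.4873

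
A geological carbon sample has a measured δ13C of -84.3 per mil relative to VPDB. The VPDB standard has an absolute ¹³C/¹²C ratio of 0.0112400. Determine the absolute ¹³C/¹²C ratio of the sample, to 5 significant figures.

0.010292

R_sample = R_standard × (δ13C/1000 + 1)
R_sample = 0.0112400 × (-84.3/1000 + 1) = 0.0112400 × 0.915700
R_sample = 0.0102925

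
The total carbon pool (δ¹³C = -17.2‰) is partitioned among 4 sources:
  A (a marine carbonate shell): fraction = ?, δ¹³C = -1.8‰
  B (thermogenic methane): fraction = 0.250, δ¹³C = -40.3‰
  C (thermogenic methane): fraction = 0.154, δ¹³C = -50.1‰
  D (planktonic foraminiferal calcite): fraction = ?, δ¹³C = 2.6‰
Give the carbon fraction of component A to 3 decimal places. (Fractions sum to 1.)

Let f_A and f_D be the unknown fractions; fractions sum to 1 so f_A + f_D = 0.596.
Mass balance: Σ fᵢ·δᵢ = δ_bulk ⇒ f_A·(-1.8) + f_D·(2.6) = -17.2 − (-17.790) = 0.590
Substitute f_D = 0.596 − f_A:
f_A·(-1.8 − 2.6) = 0.590 − 0.596×(2.6) = -0.959
f_A = -0.959 / -4.4 = 0.2180

0.218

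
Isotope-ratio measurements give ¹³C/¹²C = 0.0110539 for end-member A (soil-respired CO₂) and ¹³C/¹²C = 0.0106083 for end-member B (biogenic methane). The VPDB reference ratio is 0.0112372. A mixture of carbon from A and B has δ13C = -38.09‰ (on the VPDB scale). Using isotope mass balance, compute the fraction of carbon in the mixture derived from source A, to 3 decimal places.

0.451

δ_A = (0.0110539/0.0112372 − 1)×1000 = (0.983688 − 1)×1000 = -16.312‰
δ_B = (0.0106083/0.0112372 − 1)×1000 = (0.944034 − 1)×1000 = -55.966‰
f_A = (δ_mix − δ_B)/(δ_A − δ_B) = (-38.09 − (-55.966))/(-16.312 − (-55.966))
f_A = 17.876 / 39.654 = 0.4508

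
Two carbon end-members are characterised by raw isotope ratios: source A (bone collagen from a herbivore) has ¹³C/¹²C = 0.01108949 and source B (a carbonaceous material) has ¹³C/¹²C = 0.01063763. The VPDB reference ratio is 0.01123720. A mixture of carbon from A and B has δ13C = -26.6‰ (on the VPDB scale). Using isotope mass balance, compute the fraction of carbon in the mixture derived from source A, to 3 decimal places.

δ_A = (0.01108949/0.01123720 − 1)×1000 = (0.986855 − 1)×1000 = -13.145‰
δ_B = (0.01063763/0.01123720 − 1)×1000 = (0.946644 − 1)×1000 = -53.356‰
f_A = (δ_mix − δ_B)/(δ_A − δ_B) = (-26.6 − (-53.356))/(-13.145 − (-53.356))
f_A = 26.756 / 40.211 = 0.6654

0.665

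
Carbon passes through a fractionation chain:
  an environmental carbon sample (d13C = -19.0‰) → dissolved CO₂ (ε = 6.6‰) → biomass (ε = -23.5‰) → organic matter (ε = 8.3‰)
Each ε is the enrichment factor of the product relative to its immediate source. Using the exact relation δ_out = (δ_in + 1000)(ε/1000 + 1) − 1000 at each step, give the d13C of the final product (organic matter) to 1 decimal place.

step 1: δ = (-19.00 + 1000)·(6.6/1000 + 1) − 1000 = -12.53‰
step 2: δ = (-12.53 + 1000)·(-23.5/1000 + 1) − 1000 = -35.73‰
step 3: δ = (-35.73 + 1000)·(8.3/1000 + 1) − 1000 = -27.73‰

-27.7‰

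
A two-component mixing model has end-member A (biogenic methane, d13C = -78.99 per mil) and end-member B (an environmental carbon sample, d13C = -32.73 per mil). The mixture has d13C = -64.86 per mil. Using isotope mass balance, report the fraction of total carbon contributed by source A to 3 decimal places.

0.695

δ_mix = f_A·δ_A + (1 − f_A)·δ_B  ⇒  f_A = (δ_mix − δ_B)/(δ_A − δ_B)
f_A = (-64.86 − (-32.73)) / (-78.99 − (-32.73))
f_A = -32.13 / -46.26 = 0.6946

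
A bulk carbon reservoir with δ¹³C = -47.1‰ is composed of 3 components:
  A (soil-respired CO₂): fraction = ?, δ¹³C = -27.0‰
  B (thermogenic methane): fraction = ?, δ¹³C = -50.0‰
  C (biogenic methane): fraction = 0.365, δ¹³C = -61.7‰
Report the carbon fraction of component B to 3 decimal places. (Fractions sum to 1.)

0.323

Let f_B and f_A be the unknown fractions; fractions sum to 1 so f_B + f_A = 0.635.
Mass balance: Σ fᵢ·δᵢ = δ_bulk ⇒ f_B·(-50.0) + f_A·(-27.0) = -47.1 − (-22.521) = -24.579
Substitute f_A = 0.635 − f_B:
f_B·(-50.0 − -27.0) = -24.579 − 0.635×(-27.0) = -7.434
f_B = -7.434 / -23.0 = 0.3232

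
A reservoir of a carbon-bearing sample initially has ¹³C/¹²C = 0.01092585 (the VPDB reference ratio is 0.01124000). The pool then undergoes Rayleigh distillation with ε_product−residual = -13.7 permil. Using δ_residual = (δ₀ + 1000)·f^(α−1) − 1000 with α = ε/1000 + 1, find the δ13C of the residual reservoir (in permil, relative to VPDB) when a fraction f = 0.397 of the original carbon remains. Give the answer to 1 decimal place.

δ₀ = (0.01092585/0.01124000 − 1)×1000 = (0.972051 − 1)×1000 = -27.949 permil
α − 1 = ε/1000 = -0.0137
f^(α−1) = 0.397^(-0.0137) = 1.012737
δ_res = (-27.949 + 1000) × 1.012737 − 1000 = 984.431 − 1000 = -15.57 permil

-15.6 permil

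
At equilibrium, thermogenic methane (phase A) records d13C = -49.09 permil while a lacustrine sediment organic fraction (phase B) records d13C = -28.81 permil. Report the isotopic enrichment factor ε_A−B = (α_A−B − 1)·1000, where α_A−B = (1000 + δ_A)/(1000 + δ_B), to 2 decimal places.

-20.88 permil

α_A−B = (1000 + -49.09) / (1000 + -28.81) = 950.91 / 971.19 = 0.979118
ε_A−B = (0.979118 − 1) × 1000 = -20.882 permil
(The approximation ε ≈ δ_A − δ_B would give -20.28 permil.)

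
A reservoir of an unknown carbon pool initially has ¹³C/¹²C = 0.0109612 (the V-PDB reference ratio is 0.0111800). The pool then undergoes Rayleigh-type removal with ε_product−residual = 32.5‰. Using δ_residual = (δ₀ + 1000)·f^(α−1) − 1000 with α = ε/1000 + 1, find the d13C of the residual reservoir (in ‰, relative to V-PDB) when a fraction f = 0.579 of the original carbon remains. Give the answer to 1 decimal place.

-36.8‰

δ₀ = (0.0109612/0.0111800 − 1)×1000 = (0.980429 − 1)×1000 = -19.571‰
α − 1 = ε/1000 = 0.0325
f^(α−1) = 0.579^(0.0325) = 0.982397
δ_res = (-19.571 + 1000) × 0.982397 − 1000 = 963.171 − 1000 = -36.83‰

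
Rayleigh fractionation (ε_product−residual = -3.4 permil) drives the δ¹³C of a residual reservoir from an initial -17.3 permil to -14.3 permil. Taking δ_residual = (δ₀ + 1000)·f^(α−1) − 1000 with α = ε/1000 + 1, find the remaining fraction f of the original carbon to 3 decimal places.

0.408

α − 1 = ε/1000 = -0.0034
(δ_res + 1000)/(δ₀ + 1000) = (-14.3 + 1000)/(-17.3 + 1000) = 985.7/982.7 = 1.003053
f = 1.003053^(1/-0.0034) = exp(ln(1.003053)/-0.0034) = exp(0.00305/-0.0034)
f = exp(-0.8965) = 0.4080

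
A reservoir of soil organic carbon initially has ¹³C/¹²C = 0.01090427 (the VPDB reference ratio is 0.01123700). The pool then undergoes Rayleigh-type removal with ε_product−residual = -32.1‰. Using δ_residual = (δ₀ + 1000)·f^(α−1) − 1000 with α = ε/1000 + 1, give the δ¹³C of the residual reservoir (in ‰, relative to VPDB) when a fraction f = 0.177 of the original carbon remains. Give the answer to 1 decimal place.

δ₀ = (0.01090427/0.01123700 − 1)×1000 = (0.970390 − 1)×1000 = -29.610‰
α − 1 = ε/1000 = -0.0321
f^(α−1) = 0.177^(-0.0321) = 1.057158
δ_res = (-29.610 + 1000) × 1.057158 − 1000 = 1025.856 − 1000 = 25.86‰

25.9‰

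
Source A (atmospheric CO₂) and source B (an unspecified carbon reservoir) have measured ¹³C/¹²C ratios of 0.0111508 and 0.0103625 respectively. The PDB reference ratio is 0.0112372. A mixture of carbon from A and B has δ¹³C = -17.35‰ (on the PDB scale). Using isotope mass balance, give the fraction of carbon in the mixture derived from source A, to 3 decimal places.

δ_A = (0.0111508/0.0112372 − 1)×1000 = (0.992311 − 1)×1000 = -7.689‰
δ_B = (0.0103625/0.0112372 − 1)×1000 = (0.922160 − 1)×1000 = -77.840‰
f_A = (δ_mix − δ_B)/(δ_A − δ_B) = (-17.35 − (-77.840))/(-7.689 − (-77.840))
f_A = 60.490 / 70.151 = 0.8623

0.862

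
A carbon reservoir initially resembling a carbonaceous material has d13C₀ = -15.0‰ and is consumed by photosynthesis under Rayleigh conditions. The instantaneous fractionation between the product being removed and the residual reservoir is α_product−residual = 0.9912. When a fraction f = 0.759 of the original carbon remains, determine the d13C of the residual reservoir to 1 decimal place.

-12.6‰

Rayleigh residual: δ_res = (δ₀ + 1000)·f^(α−1) − 1000
α − 1 = -0.00880
f^(α−1) = 0.759^(-0.00880) = 1.002430
δ_res = (-15.0 + 1000) × 1.002430 − 1000 = 987.393 − 1000 = -12.61‰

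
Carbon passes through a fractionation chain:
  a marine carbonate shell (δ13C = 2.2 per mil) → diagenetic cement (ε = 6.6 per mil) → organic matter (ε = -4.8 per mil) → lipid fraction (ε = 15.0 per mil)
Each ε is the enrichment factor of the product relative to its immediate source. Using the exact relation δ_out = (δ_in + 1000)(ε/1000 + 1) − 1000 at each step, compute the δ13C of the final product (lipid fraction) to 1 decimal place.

19.0 per mil

step 1: δ = (2.20 + 1000)·(6.6/1000 + 1) − 1000 = 8.81 per mil
step 2: δ = (8.81 + 1000)·(-4.8/1000 + 1) − 1000 = 3.97 per mil
step 3: δ = (3.97 + 1000)·(15.0/1000 + 1) − 1000 = 19.03 per mil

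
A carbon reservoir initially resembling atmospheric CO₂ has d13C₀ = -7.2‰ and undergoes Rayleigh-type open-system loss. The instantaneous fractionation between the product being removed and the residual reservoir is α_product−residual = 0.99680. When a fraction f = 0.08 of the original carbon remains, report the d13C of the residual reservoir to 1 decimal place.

0.9‰

Rayleigh residual: δ_res = (δ₀ + 1000)·f^(α−1) − 1000
α − 1 = -0.00320
f^(α−1) = 0.08^(-0.00320) = 1.008115
δ_res = (-7.2 + 1000) × 1.008115 − 1000 = 1000.857 − 1000 = 0.86‰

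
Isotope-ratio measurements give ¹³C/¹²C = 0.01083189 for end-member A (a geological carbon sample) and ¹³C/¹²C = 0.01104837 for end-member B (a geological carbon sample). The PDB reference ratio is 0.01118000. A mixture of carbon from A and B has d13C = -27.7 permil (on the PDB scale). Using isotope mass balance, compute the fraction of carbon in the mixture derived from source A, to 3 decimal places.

δ_A = (0.01083189/0.01118000 − 1)×1000 = (0.968863 − 1)×1000 = -31.137 permil
δ_B = (0.01104837/0.01118000 − 1)×1000 = (0.988226 − 1)×1000 = -11.774 permil
f_A = (δ_mix − δ_B)/(δ_A − δ_B) = (-27.7 − (-11.774))/(-31.137 − (-11.774))
f_A = -15.926 / -19.363 = 0.8225

0.823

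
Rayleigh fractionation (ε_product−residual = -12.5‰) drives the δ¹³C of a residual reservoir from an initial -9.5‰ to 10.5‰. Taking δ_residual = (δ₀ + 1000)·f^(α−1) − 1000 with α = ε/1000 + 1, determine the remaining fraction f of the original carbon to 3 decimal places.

α − 1 = ε/1000 = -0.0125
(δ_res + 1000)/(δ₀ + 1000) = (10.5 + 1000)/(-9.5 + 1000) = 1010.5/990.5 = 1.020192
f = 1.020192^(1/-0.0125) = exp(ln(1.020192)/-0.0125) = exp(0.01999/-0.0125)
f = exp(-1.5993) = 0.2020

0.202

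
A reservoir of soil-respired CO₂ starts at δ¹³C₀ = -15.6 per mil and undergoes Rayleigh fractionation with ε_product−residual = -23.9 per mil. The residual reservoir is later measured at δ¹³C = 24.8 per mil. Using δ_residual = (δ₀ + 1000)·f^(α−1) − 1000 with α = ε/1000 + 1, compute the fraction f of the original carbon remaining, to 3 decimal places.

α − 1 = ε/1000 = -0.0239
(δ_res + 1000)/(δ₀ + 1000) = (24.8 + 1000)/(-15.6 + 1000) = 1024.8/984.4 = 1.041040
f = 1.041040^(1/-0.0239) = exp(ln(1.041040)/-0.0239) = exp(0.04022/-0.0239)
f = exp(-1.6829) = 0.1858

0.186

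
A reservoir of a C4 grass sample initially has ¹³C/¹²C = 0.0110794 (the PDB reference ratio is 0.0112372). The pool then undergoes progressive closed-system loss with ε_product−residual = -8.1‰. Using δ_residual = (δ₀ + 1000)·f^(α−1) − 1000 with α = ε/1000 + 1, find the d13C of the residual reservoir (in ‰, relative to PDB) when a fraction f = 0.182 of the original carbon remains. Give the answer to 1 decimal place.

δ₀ = (0.0110794/0.0112372 − 1)×1000 = (0.985957 − 1)×1000 = -14.043‰
α − 1 = ε/1000 = -0.0081
f^(α−1) = 0.182^(-0.0081) = 1.013896
δ_res = (-14.043 + 1000) × 1.013896 − 1000 = 999.658 − 1000 = -0.34‰

-0.3‰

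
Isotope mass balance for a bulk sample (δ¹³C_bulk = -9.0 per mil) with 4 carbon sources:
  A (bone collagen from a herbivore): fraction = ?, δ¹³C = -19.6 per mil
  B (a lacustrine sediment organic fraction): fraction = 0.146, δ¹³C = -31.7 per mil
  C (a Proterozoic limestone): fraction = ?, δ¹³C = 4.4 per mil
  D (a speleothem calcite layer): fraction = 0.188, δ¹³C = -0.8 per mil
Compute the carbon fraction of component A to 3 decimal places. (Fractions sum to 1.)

0.298

Let f_A and f_C be the unknown fractions; fractions sum to 1 so f_A + f_C = 0.666.
Mass balance: Σ fᵢ·δᵢ = δ_bulk ⇒ f_A·(-19.6) + f_C·(4.4) = -9.0 − (-4.779) = -4.221
Substitute f_C = 0.666 − f_A:
f_A·(-19.6 − 4.4) = -4.221 − 0.666×(4.4) = -7.152
f_A = -7.152 / -24.0 = 0.2980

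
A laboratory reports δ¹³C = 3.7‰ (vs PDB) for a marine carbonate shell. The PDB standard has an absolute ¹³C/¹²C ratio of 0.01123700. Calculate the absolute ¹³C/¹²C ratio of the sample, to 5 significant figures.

0.011279

R_sample = R_standard × (δ¹³C/1000 + 1)
R_sample = 0.01123700 × (3.7/1000 + 1) = 0.01123700 × 1.003700
R_sample = 0.0112786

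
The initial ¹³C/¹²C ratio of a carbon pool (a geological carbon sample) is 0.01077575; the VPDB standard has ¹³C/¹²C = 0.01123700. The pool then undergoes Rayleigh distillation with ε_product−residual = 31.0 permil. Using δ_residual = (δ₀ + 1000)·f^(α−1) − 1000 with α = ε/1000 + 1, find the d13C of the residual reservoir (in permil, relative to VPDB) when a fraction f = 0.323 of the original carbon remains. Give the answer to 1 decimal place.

-74.1 permil

δ₀ = (0.01077575/0.01123700 − 1)×1000 = (0.958953 − 1)×1000 = -41.047 permil
α − 1 = ε/1000 = 0.0310
f^(α−1) = 0.323^(0.0310) = 0.965573
δ_res = (-41.047 + 1000) × 0.965573 − 1000 = 925.939 − 1000 = -74.06 permil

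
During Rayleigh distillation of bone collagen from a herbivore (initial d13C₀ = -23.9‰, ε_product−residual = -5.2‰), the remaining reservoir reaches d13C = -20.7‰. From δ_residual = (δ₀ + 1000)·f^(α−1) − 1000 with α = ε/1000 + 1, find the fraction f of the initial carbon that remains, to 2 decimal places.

α − 1 = ε/1000 = -0.0052
(δ_res + 1000)/(δ₀ + 1000) = (-20.7 + 1000)/(-23.9 + 1000) = 979.3/976.1 = 1.003278
f = 1.003278^(1/-0.0052) = exp(ln(1.003278)/-0.0052) = exp(0.00327/-0.0052)
f = exp(-0.6294) = 0.5329

0.53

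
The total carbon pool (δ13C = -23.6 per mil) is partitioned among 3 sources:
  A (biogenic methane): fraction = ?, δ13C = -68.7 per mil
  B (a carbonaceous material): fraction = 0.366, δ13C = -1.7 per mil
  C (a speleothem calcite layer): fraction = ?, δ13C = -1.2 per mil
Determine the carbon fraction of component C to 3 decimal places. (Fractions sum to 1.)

Let f_C and f_A be the unknown fractions; fractions sum to 1 so f_C + f_A = 0.634.
Mass balance: Σ fᵢ·δᵢ = δ_bulk ⇒ f_C·(-1.2) + f_A·(-68.7) = -23.6 − (-0.622) = -22.978
Substitute f_A = 0.634 − f_C:
f_C·(-1.2 − -68.7) = -22.978 − 0.634×(-68.7) = 20.578
f_C = 20.578 / 67.5 = 0.3049

0.305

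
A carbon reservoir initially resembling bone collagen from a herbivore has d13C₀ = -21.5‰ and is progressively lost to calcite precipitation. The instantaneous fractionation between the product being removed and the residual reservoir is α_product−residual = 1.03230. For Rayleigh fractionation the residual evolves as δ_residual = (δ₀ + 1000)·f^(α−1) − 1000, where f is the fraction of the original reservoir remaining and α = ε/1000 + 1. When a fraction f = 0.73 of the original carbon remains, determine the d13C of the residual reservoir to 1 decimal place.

Rayleigh residual: δ_res = (δ₀ + 1000)·f^(α−1) − 1000
α − 1 = 0.03230
f^(α−1) = 0.73^(0.03230) = 0.989886
δ_res = (-21.5 + 1000) × 0.989886 − 1000 = 968.604 − 1000 = -31.40‰

-31.4‰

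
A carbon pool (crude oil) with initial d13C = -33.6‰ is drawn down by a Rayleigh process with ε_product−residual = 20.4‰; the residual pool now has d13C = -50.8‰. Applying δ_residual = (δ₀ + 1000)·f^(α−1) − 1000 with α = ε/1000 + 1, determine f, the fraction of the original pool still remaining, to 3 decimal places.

α − 1 = ε/1000 = 0.0204
(δ_res + 1000)/(δ₀ + 1000) = (-50.8 + 1000)/(-33.6 + 1000) = 949.2/966.4 = 0.982202
f = 0.982202^(1/0.0204) = exp(ln(0.982202)/0.0204) = exp(-0.01796/0.0204)
f = exp(-0.8803) = 0.4147

0.415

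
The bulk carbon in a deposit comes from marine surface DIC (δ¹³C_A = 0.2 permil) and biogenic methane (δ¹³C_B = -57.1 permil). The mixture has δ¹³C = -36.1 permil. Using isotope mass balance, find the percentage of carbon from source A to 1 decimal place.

36.6%

δ_mix = f_A·δ_A + (1 − f_A)·δ_B  ⇒  f_A = (δ_mix − δ_B)/(δ_A − δ_B)
f_A = (-36.1 − (-57.1)) / (0.2 − (-57.1))
f_A = 21.0 / 57.3 = 0.3665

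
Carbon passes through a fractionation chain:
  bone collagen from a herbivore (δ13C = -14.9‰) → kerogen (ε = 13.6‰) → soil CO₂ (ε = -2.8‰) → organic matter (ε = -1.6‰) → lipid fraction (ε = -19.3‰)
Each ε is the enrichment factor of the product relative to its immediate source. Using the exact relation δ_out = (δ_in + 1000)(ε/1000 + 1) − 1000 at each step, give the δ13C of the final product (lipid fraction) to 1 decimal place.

-25.1‰

step 1: δ = (-14.90 + 1000)·(13.6/1000 + 1) − 1000 = -1.50‰
step 2: δ = (-1.50 + 1000)·(-2.8/1000 + 1) − 1000 = -4.30‰
step 3: δ = (-4.30 + 1000)·(-1.6/1000 + 1) − 1000 = -5.89‰
step 4: δ = (-5.89 + 1000)·(-19.3/1000 + 1) − 1000 = -25.08‰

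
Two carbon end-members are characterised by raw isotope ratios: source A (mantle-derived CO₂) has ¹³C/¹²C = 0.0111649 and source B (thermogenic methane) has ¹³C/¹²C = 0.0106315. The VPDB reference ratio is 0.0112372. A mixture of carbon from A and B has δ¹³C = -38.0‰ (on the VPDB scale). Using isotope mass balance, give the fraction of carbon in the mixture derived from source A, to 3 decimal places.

0.335

δ_A = (0.0111649/0.0112372 − 1)×1000 = (0.993566 − 1)×1000 = -6.434‰
δ_B = (0.0106315/0.0112372 − 1)×1000 = (0.946099 − 1)×1000 = -53.901‰
f_A = (δ_mix − δ_B)/(δ_A − δ_B) = (-38.0 − (-53.901))/(-6.434 − (-53.901))
f_A = 15.901 / 47.467 = 0.3350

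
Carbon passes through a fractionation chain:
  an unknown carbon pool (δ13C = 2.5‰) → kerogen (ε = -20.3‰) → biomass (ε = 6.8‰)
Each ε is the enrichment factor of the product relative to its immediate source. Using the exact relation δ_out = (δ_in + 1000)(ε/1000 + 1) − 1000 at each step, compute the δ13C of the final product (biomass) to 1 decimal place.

step 1: δ = (2.50 + 1000)·(-20.3/1000 + 1) − 1000 = -17.85‰
step 2: δ = (-17.85 + 1000)·(6.8/1000 + 1) − 1000 = -11.17‰

-11.2‰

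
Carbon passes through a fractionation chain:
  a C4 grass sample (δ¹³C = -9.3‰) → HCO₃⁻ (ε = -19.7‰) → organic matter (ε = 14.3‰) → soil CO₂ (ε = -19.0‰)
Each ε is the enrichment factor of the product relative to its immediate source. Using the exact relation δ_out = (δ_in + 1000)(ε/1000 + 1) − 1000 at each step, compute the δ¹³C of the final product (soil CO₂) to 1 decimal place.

step 1: δ = (-9.30 + 1000)·(-19.7/1000 + 1) − 1000 = -28.82‰
step 2: δ = (-28.82 + 1000)·(14.3/1000 + 1) − 1000 = -14.93‰
step 3: δ = (-14.93 + 1000)·(-19.0/1000 + 1) − 1000 = -33.65‰

-33.6‰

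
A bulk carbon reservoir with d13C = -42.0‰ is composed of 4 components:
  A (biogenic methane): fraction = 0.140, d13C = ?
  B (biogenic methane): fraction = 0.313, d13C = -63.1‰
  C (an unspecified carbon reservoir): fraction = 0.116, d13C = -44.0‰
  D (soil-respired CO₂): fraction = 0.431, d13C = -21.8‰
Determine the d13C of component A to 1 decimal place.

Isotope mass balance: δ_bulk = Σ fᵢ·δᵢ.
-42.0 = 0.140×δ_A + 0.313×(-63.1) + 0.116×(-44.0) + 0.431×(-21.8)
0.140·δ_A = -42.0 − (-34.250) = -7.750
δ_A = -7.750 / 0.140 = -55.36‰

-55.4‰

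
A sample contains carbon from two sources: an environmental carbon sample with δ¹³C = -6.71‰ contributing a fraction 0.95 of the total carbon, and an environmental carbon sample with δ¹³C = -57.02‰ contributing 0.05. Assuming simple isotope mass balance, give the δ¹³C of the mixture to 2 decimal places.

δ_mix = f_A·δ_A + f_B·δ_B
δ_mix = 0.95 × (-6.71) + 0.05 × (-57.02)
δ_mix = -6.374 + -2.851 = -9.226‰

-9.23‰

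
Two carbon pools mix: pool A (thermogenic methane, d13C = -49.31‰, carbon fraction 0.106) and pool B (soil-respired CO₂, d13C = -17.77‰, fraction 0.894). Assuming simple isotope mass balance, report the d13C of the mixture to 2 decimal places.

δ_mix = f_A·δ_A + f_B·δ_B
δ_mix = 0.106 × (-49.31) + 0.894 × (-17.77)
δ_mix = -5.227 + -15.886 = -21.113‰

-21.11‰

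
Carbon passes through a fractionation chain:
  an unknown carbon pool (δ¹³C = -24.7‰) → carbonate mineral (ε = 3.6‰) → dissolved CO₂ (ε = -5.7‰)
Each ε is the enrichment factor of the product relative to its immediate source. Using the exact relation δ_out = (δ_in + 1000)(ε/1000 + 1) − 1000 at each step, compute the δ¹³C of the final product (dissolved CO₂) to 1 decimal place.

-26.8‰

step 1: δ = (-24.70 + 1000)·(3.6/1000 + 1) − 1000 = -21.19‰
step 2: δ = (-21.19 + 1000)·(-5.7/1000 + 1) − 1000 = -26.77‰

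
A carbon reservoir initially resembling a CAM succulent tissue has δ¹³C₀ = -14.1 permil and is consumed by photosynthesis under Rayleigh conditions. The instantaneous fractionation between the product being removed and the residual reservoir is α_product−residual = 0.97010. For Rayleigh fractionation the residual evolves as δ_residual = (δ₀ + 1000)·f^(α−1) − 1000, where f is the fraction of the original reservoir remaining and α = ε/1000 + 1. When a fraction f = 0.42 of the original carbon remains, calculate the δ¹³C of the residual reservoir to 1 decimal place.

11.8 permil

Rayleigh residual: δ_res = (δ₀ + 1000)·f^(α−1) − 1000
α − 1 = -0.02990
f^(α−1) = 0.42^(-0.02990) = 1.026278
δ_res = (-14.1 + 1000) × 1.026278 − 1000 = 1011.807 − 1000 = 11.81 permil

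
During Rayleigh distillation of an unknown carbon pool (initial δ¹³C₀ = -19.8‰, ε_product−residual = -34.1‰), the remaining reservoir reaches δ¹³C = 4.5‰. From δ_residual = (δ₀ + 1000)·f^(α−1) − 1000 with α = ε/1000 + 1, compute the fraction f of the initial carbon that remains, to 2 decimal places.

α − 1 = ε/1000 = -0.0341
(δ_res + 1000)/(δ₀ + 1000) = (4.5 + 1000)/(-19.8 + 1000) = 1004.5/980.2 = 1.024791
f = 1.024791^(1/-0.0341) = exp(ln(1.024791)/-0.0341) = exp(0.02449/-0.0341)
f = exp(-0.7181) = 0.4877

0.49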